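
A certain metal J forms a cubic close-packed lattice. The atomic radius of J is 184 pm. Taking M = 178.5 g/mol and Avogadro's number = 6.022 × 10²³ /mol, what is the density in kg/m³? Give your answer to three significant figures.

8410 kg/m³

In an FCC lattice, atoms touch along the face diagonal, so √2·a = 4r, giving a = 520.4 pm = 5.204 × 10^-8 cm.
With Z = 4, ρ = Z·M/(N_A·a³) = 4 × 178.5 / (6.022 × 10²³ × 1.410 × 10^-22) = 8.411 g/cm³ = 8410 kg/m³.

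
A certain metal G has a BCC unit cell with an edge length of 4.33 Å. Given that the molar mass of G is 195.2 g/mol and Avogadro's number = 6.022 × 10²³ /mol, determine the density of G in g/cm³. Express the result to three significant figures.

7.99 g/cm³

A BCC unit cell contains Z = 2 atoms.
Cell volume: a³ = (4.33 Å)³ = (4.330 × 10^-8 cm)³ = 8.118 × 10^-23 cm³.
ρ = Z·M/(N_A·a³) = 2 × 195.2 / (6.022 × 10²³ × 8.118 × 10^-23) = 7.986 g/cm³.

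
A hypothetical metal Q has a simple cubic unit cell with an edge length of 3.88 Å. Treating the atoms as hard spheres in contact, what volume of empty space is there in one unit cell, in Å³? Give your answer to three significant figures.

In a simple cubic lattice atoms touch along the cell edge, so a = 2r, so r = 0.5000a = 1.940 Å.
V_cell = a³ = 58.41 Å³; V_atoms = 1 × (4/3)πr³ = 30.58 Å³.
Empty space = 58.41 − 30.58 = 27.8 Å³.

27.8 Å³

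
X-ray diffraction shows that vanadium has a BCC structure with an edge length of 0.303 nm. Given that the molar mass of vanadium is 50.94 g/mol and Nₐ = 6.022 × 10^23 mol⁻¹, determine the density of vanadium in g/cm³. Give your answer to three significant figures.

6.08 g/cm³

A BCC unit cell contains Z = 2 atoms.
Cell volume: a³ = (0.303 nm)³ = (3.030 × 10^-8 cm)³ = 2.782 × 10^-23 cm³.
ρ = Z·M/(N_A·a³) = 2 × 50.94 / (6.022 × 10²³ × 2.782 × 10^-23) = 6.082 g/cm³.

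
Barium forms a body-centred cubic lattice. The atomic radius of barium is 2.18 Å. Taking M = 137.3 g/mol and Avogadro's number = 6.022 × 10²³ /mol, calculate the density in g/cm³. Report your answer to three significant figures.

3.57 g/cm³

In a BCC lattice, atoms touch along the body diagonal, so √3·a = 4r, giving a = 5.034 Å = 5.034 × 10^-8 cm.
With Z = 2, ρ = Z·M/(N_A·a³) = 2 × 137.3 / (6.022 × 10²³ × 1.276 × 10^-22) = 3.573 g/cm³.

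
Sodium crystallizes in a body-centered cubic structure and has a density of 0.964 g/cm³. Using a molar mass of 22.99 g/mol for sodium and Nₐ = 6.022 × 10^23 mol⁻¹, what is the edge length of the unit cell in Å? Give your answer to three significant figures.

4.29 Å

With Z = 2 atoms per BCC cell, a³ = Z·M/(N_A·ρ) = 2 × 22.99 / (6.022 × 10²³ × 0.9640 g/cm³) = 7.920 × 10^-23 cm³.
a = (7.920 × 10^-23)^(1/3) = 4.295 × 10^-8 cm = 4.29 Å.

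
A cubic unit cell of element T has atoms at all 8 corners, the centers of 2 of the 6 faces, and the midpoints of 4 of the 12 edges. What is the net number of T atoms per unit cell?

3

Corner atoms are shared by 8 cells (1/8 each), face atoms by 2 (1/2 each), edge atoms by 4 (1/4 each).
Net atoms = 8 × 1/8 + 2 × 1/2 + 4 × 1/4 = 1 + 1 + 1 = 3.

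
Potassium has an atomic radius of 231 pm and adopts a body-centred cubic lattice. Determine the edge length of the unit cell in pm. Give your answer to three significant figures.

533 pm

In a BCC lattice, atoms touch along the body diagonal, so √3·a = 4r.
a = 4r/√3 = 4 × 231 / 1.7321 = 533 pm.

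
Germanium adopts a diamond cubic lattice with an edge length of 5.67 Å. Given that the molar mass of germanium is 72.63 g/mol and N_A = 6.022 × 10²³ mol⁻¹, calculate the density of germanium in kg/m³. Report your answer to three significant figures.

A diamond cubic unit cell contains Z = 8 atoms.
Cell volume: a³ = (5.67 Å)³ = (5.670 × 10^-8 cm)³ = 1.823 × 10^-22 cm³.
ρ = Z·M/(N_A·a³) = 8 × 72.63 / (6.022 × 10²³ × 1.823 × 10^-22) = 5.293 g/cm³ = 5290 kg/m³.

5290 kg/m³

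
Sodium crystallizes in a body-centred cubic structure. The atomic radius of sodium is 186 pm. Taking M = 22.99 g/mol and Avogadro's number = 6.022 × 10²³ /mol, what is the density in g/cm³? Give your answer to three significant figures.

0.963 g/cm³

In a BCC lattice, atoms touch along the body diagonal, so √3·a = 4r, giving a = 429.5 pm = 4.295 × 10^-8 cm.
With Z = 2, ρ = Z·M/(N_A·a³) = 2 × 22.99 / (6.022 × 10²³ × 7.926 × 10^-23) = 0.9634 g/cm³.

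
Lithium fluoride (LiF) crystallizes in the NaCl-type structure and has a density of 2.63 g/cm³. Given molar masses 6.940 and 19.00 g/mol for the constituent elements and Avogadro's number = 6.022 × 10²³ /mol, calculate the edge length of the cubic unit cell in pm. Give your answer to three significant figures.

403 pm

M(LiF) = 25.94 g/mol; Z = 4 formula units per cell.
a³ = Z·M/(N_A·ρ) = 4 × 25.94 / (6.022 × 10²³ × 2.63) = 6.551 × 10^-23 cm³, so a = 4.031 × 10^-8 cm = 403 pm.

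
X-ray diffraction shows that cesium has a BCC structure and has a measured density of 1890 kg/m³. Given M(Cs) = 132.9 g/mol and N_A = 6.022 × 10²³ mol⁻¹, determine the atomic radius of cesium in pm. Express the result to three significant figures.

267 pm

For a BCC cell (Z = 2), a³ = Z·M/(N_A·ρ) = 2 × 132.9 / (6.022 × 10²³ × 1.890) = 2.335 × 10^-22 cm³, so a = 6.158 × 10^-8 cm = 615.8 pm.
Atoms touch along the body diagonal, so √3·a = 4r, so r = 0.4330 × a = 267 pm.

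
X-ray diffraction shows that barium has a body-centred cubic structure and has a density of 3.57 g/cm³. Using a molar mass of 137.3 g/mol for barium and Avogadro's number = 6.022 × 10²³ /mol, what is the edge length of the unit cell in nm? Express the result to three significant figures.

With Z = 2 atoms per BCC cell, a³ = Z·M/(N_A·ρ) = 2 × 137.3 / (6.022 × 10²³ × 3.570 g/cm³) = 1.277 × 10^-22 cm³.
a = (1.277 × 10^-22)^(1/3) = 5.036 × 10^-8 cm = 0.504 nm.

0.504 nm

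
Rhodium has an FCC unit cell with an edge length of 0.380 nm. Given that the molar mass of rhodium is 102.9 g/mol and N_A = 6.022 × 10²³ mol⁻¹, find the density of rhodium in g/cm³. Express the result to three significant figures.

An FCC unit cell contains Z = 4 atoms.
Cell volume: a³ = (0.380 nm)³ = (3.800 × 10^-8 cm)³ = 5.487 × 10^-23 cm³.
ρ = Z·M/(N_A·a³) = 4 × 102.9 / (6.022 × 10²³ × 5.487 × 10^-23) = 12.46 g/cm³.

12.5 g/cm³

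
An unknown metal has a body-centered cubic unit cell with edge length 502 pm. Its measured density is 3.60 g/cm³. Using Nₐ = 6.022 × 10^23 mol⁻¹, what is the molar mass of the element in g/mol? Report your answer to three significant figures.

137 g/mol

A BCC cell has Z = 2 atoms; a = 5.020 × 10^-8 cm.
M = ρ·N_A·a³/Z = 3.60 × 6.022 × 10²³ × 1.265 × 10^-22 / 2 = 137 g/mol.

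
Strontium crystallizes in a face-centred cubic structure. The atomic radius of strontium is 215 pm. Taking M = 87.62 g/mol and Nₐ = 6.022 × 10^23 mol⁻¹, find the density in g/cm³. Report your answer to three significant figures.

2.59 g/cm³

In an FCC lattice, atoms touch along the face diagonal, so √2·a = 4r, giving a = 608.1 pm = 6.081 × 10^-8 cm.
With Z = 4, ρ = Z·M/(N_A·a³) = 4 × 87.62 / (6.022 × 10²³ × 2.249 × 10^-22) = 2.588 g/cm³.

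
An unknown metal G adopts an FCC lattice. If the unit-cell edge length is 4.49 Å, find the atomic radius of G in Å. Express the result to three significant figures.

1.59 Å

In an FCC lattice, atoms touch along the face diagonal, so √2·a = 4r.
r = √2·a/4 = 1.4142 × 4.49 / 4 = 1.59 Å.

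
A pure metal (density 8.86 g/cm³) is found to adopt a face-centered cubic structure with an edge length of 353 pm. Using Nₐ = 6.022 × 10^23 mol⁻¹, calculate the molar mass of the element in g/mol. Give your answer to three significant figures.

An FCC cell has Z = 4 atoms; a = 3.530 × 10^-8 cm.
M = ρ·N_A·a³/Z = 8.86 × 6.022 × 10²³ × 4.399 × 10^-23 / 4 = 58.7 g/mol.

58.7 g/mol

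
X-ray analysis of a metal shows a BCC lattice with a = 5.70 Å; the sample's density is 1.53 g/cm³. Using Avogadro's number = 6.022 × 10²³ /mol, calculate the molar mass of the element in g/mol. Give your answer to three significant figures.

A BCC cell has Z = 2 atoms; a = 5.700 × 10^-8 cm.
M = ρ·N_A·a³/Z = 1.53 × 6.022 × 10²³ × 1.852 × 10^-22 / 2 = 85.3 g/mol.

85.3 g/mol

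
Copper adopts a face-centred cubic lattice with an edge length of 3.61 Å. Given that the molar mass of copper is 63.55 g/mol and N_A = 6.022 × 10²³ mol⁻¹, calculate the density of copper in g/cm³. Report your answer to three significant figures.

An FCC unit cell contains Z = 4 atoms.
Cell volume: a³ = (3.61 Å)³ = (3.610 × 10^-8 cm)³ = 4.705 × 10^-23 cm³.
ρ = Z·M/(N_A·a³) = 4 × 63.55 / (6.022 × 10²³ × 4.705 × 10^-23) = 8.972 g/cm³.

8.97 g/cm³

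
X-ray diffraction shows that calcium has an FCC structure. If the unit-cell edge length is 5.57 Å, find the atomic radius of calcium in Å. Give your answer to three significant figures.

1.97 Å

In an FCC lattice, atoms touch along the face diagonal, so √2·a = 4r.
r = √2·a/4 = 1.4142 × 5.57 / 4 = 1.97 Å.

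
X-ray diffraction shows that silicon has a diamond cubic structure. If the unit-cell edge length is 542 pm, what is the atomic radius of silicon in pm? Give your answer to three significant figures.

In a diamond cubic lattice, nearest neighbors lie along the body diagonal with √3·a = 8r.
r = √3·a/8 = 1.7321 × 542 / 8 = 117 pm.

117 pm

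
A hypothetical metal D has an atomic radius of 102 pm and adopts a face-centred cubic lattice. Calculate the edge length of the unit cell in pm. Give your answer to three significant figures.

In an FCC lattice, atoms touch along the face diagonal, so √2·a = 4r.
a = 4r/√2 = 4 × 102 / 1.4142 = 288 pm.

288 pm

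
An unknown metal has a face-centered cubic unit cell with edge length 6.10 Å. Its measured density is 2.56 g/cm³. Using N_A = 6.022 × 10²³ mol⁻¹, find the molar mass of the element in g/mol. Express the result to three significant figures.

87.5 g/mol

An FCC cell has Z = 4 atoms; a = 6.100 × 10^-8 cm.
M = ρ·N_A·a³/Z = 2.56 × 6.022 × 10²³ × 2.270 × 10^-22 / 4 = 87.5 g/mol.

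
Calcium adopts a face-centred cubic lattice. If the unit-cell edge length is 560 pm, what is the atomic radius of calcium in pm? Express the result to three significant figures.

198 pm

In an FCC lattice, atoms touch along the face diagonal, so √2·a = 4r.
r = √2·a/4 = 1.4142 × 560 / 4 = 198 pm.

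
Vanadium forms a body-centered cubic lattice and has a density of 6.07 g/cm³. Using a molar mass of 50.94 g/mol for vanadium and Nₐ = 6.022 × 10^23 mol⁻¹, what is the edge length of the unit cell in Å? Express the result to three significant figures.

With Z = 2 atoms per BCC cell, a³ = Z·M/(N_A·ρ) = 2 × 50.94 / (6.022 × 10²³ × 6.070 g/cm³) = 2.787 × 10^-23 cm³.
a = (2.787 × 10^-23)^(1/3) = 3.032 × 10^-8 cm = 3.03 Å.

3.03 Å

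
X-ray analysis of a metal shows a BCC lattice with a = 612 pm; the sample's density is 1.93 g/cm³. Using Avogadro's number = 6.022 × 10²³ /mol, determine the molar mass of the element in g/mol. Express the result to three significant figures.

133 g/mol

A BCC cell has Z = 2 atoms; a = 6.120 × 10^-8 cm.
M = ρ·N_A·a³/Z = 1.93 × 6.022 × 10²³ × 2.292 × 10^-22 / 2 = 133 g/mol.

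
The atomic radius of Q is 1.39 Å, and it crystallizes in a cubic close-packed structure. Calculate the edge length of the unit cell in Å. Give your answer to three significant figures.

In an FCC lattice, atoms touch along the face diagonal, so √2·a = 4r.
a = 4r/√2 = 4 × 1.39 / 1.4142 = 3.93 Å.

3.93 Å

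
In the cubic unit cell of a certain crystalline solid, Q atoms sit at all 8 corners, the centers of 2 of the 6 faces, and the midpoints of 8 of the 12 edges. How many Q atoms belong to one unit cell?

4

Corner atoms are shared by 8 cells (1/8 each), face atoms by 2 (1/2 each), edge atoms by 4 (1/4 each).
Net atoms = 8 × 1/8 + 2 × 1/2 + 8 × 1/4 = 1 + 1 + 2 = 4.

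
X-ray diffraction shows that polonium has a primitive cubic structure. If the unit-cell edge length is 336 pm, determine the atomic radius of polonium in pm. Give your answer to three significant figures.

168 pm

In a simple cubic lattice, atoms touch along the cell edge, so a = 2r.
r = a/2 = 336/2 = 168 pm.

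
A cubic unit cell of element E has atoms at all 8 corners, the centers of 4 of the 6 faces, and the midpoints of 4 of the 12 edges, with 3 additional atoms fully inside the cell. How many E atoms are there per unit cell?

7

Corner atoms are shared by 8 cells (1/8 each), face atoms by 2 (1/2 each), edge atoms by 4 (1/4 each), interior atoms are unshared.
Net atoms = 8 × 1/8 + 4 × 1/2 + 4 × 1/4 + 3 = 1 + 2 + 1 + 3 = 7.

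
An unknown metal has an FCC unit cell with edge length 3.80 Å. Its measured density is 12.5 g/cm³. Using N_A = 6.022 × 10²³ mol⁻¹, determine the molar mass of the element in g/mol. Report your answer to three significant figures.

103 g/mol

An FCC cell has Z = 4 atoms; a = 3.800 × 10^-8 cm.
M = ρ·N_A·a³/Z = 12.5 × 6.022 × 10²³ × 5.487 × 10^-23 / 4 = 103 g/mol.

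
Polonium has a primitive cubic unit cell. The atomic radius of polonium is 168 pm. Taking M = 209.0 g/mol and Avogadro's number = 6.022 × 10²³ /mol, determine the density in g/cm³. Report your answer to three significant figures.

In a simple cubic lattice, atoms touch along the cell edge, so a = 2r, giving a = 336.0 pm = 3.360 × 10^-8 cm.
With Z = 1, ρ = Z·M/(N_A·a³) = 1 × 209.0 / (6.022 × 10²³ × 3.793 × 10^-23) = 9.149 g/cm³.

9.15 g/cm³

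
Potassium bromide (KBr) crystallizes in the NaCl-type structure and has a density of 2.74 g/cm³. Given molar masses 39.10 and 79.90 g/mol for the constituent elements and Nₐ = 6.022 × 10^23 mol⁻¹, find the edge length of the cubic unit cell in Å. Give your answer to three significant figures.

6.61 Å

M(KBr) = 119.0 g/mol; Z = 4 formula units per cell.
a³ = Z·M/(N_A·ρ) = 4 × 119.0 / (6.022 × 10²³ × 2.74) = 2.885 × 10^-22 cm³, so a = 6.608 × 10^-8 cm = 6.61 Å.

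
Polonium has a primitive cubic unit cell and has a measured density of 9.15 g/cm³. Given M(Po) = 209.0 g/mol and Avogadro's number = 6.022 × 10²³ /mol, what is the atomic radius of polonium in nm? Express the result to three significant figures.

0.168 nm

For a simple cubic cell (Z = 1), a³ = Z·M/(N_A·ρ) = 1 × 209.0 / (6.022 × 10²³ × 9.150) = 3.793 × 10^-23 cm³, so a = 3.360 × 10^-8 cm = 0.3360 nm.
Atoms touch along the cell edge, so a = 2r, so r = 0.5000 × a = 0.168 nm.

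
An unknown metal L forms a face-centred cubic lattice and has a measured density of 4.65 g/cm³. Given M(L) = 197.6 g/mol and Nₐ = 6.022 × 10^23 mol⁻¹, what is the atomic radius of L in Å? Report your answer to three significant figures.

For an FCC cell (Z = 4), a³ = Z·M/(N_A·ρ) = 4 × 197.6 / (6.022 × 10²³ × 4.650) = 2.823 × 10^-22 cm³, so a = 6.560 × 10^-8 cm = 6.560 Å.
Atoms touch along the face diagonal, so √2·a = 4r, so r = 0.3536 × a = 2.32 Å.

2.32 Å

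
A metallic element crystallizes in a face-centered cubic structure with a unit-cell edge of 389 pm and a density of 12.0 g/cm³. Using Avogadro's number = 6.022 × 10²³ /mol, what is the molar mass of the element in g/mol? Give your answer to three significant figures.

106 g/mol

An FCC cell has Z = 4 atoms; a = 3.890 × 10^-8 cm.
M = ρ·N_A·a³/Z = 12.0 × 6.022 × 10²³ × 5.886 × 10^-23 / 4 = 106 g/mol.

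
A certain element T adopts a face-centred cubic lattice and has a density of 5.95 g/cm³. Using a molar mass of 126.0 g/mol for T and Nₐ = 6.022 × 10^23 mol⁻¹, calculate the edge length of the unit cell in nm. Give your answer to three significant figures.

With Z = 4 atoms per FCC cell, a³ = Z·M/(N_A·ρ) = 4 × 126.0 / (6.022 × 10²³ × 5.950 g/cm³) = 1.407 × 10^-22 cm³.
a = (1.407 × 10^-22)^(1/3) = 5.201 × 10^-8 cm = 0.520 nm.

0.520 nm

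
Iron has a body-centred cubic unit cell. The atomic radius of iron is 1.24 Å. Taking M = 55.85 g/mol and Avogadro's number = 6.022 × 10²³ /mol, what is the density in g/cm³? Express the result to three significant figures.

7.90 g/cm³

In a BCC lattice, atoms touch along the body diagonal, so √3·a = 4r, giving a = 2.864 Å = 2.864 × 10^-8 cm.
With Z = 2, ρ = Z·M/(N_A·a³) = 2 × 55.85 / (6.022 × 10²³ × 2.348 × 10^-23) = 7.899 g/cm³.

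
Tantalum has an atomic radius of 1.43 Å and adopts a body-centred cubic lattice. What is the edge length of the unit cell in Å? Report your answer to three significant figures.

In a BCC lattice, atoms touch along the body diagonal, so √3·a = 4r.
a = 4r/√3 = 4 × 1.43 / 1.7321 = 3.30 Å.

3.30 Å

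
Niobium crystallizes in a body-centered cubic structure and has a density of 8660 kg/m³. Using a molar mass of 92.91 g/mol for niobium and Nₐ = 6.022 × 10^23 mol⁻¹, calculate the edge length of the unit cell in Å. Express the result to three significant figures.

3.29 Å

With Z = 2 atoms per BCC cell, a³ = Z·M/(N_A·ρ) = 2 × 92.91 / (6.022 × 10²³ × 8.660 g/cm³) = 3.563 × 10^-23 cm³.
a = (3.563 × 10^-23)^(1/3) = 3.291 × 10^-8 cm = 3.29 Å.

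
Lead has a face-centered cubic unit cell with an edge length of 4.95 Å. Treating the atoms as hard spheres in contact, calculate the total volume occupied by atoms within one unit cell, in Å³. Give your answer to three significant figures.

89.8 Å³

In an FCC lattice atoms touch along the face diagonal, so √2·a = 4r, so r = 0.3536a = 1.750 Å.
V_atoms = Z × (4/3)πr³ = 4 × (4/3)π × (1.750)³ = 89.8 Å³.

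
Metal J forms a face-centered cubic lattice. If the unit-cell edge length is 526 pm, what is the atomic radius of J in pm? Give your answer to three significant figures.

186 pm

In an FCC lattice, atoms touch along the face diagonal, so √2·a = 4r.
r = √2·a/4 = 1.4142 × 526 / 4 = 186 pm.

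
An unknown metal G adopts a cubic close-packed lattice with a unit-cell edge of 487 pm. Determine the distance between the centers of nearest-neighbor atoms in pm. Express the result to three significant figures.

In an FCC structure, atoms touch along the face diagonal, so √2·a = 4r; the nearest-neighbor distance equals 2r = 0.7071·a.
d = 0.7071 × 487 = 344 pm.

344 pm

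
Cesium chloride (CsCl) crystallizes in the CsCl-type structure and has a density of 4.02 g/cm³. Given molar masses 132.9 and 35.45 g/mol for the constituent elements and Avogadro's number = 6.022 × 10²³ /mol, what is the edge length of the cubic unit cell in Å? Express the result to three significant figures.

4.11 Å

M(CsCl) = 168.35 g/mol; Z = 1 formula unit per cell.
a³ = Z·M/(N_A·ρ) = 1 × 168.35 / (6.022 × 10²³ × 4.02) = 6.954 × 10^-23 cm³, so a = 4.112 × 10^-8 cm = 4.11 Å.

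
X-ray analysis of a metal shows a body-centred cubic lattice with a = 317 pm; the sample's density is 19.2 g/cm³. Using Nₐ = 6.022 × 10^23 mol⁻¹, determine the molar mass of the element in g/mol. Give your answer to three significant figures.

184 g/mol

A BCC cell has Z = 2 atoms; a = 3.170 × 10^-8 cm.
M = ρ·N_A·a³/Z = 19.2 × 6.022 × 10²³ × 3.186 × 10^-23 / 2 = 184 g/mol.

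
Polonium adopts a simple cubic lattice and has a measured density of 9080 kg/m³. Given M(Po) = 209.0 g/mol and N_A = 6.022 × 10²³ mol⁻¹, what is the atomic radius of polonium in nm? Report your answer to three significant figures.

For a simple cubic cell (Z = 1), a³ = Z·M/(N_A·ρ) = 1 × 209.0 / (6.022 × 10²³ × 9.080) = 3.822 × 10^-23 cm³, so a = 3.369 × 10^-8 cm = 0.3369 nm.
Atoms touch along the cell edge, so a = 2r, so r = 0.5000 × a = 0.168 nm.

0.168 nm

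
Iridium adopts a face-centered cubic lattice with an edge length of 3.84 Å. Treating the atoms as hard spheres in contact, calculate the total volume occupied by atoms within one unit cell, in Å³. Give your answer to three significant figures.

41.9 Å³

In an FCC lattice atoms touch along the face diagonal, so √2·a = 4r, so r = 0.3536a = 1.358 Å.
V_atoms = Z × (4/3)πr³ = 4 × (4/3)π × (1.358)³ = 41.9 Å³.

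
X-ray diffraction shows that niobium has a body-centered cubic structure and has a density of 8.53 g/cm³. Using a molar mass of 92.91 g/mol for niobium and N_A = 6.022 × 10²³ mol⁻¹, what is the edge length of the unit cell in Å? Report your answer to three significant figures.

3.31 Å

With Z = 2 atoms per BCC cell, a³ = Z·M/(N_A·ρ) = 2 × 92.91 / (6.022 × 10²³ × 8.530 g/cm³) = 3.617 × 10^-23 cm³.
a = (3.617 × 10^-23)^(1/3) = 3.307 × 10^-8 cm = 3.31 Å.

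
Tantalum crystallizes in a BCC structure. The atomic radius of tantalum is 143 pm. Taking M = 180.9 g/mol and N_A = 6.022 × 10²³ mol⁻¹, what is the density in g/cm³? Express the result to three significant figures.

16.7 g/cm³

In a BCC lattice, atoms touch along the body diagonal, so √3·a = 4r, giving a = 330.2 pm = 3.302 × 10^-8 cm.
With Z = 2, ρ = Z·M/(N_A·a³) = 2 × 180.9 / (6.022 × 10²³ × 3.602 × 10^-23) = 16.68 g/cm³.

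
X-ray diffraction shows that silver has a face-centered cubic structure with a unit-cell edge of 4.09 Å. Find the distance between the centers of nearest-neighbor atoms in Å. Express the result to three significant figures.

In an FCC structure, atoms touch along the face diagonal, so √2·a = 4r; the nearest-neighbor distance equals 2r = 0.7071·a.
d = 0.7071 × 4.09 = 2.89 Å.

2.89 Å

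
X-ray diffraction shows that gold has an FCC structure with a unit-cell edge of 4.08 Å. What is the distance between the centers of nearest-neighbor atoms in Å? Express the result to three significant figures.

2.88 Å

In an FCC structure, atoms touch along the face diagonal, so √2·a = 4r; the nearest-neighbor distance equals 2r = 0.7071·a.
d = 0.7071 × 4.08 = 2.88 Å.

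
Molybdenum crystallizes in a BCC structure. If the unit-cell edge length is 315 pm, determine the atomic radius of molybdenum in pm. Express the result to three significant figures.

In a BCC lattice, atoms touch along the body diagonal, so √3·a = 4r.
r = √3·a/4 = 1.7321 × 315 / 4 = 136 pm.

136 pm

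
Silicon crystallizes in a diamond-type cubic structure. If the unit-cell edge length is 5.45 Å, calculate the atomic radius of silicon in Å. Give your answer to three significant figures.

1.18 Å

In a diamond cubic lattice, nearest neighbors lie along the body diagonal with √3·a = 8r.
r = √3·a/8 = 1.7321 × 5.45 / 8 = 1.18 Å.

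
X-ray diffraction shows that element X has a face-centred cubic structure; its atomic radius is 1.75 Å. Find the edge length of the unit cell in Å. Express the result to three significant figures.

4.95 Å

In an FCC lattice, atoms touch along the face diagonal, so √2·a = 4r.
a = 4r/√2 = 4 × 1.75 / 1.4142 = 4.95 Å.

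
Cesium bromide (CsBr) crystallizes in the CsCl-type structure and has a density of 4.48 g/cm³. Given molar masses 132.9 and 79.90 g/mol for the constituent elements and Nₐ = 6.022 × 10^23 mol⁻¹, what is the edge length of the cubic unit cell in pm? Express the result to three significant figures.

M(CsBr) = 212.8 g/mol; Z = 1 formula unit per cell.
a³ = Z·M/(N_A·ρ) = 1 × 212.8 / (6.022 × 10²³ × 4.48) = 7.888 × 10^-23 cm³, so a = 4.289 × 10^-8 cm = 429 pm.

429 pm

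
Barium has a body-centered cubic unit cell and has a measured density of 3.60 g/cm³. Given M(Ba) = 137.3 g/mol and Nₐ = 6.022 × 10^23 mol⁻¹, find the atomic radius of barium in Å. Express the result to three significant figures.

For a BCC cell (Z = 2), a³ = Z·M/(N_A·ρ) = 2 × 137.3 / (6.022 × 10²³ × 3.600) = 1.267 × 10^-22 cm³, so a = 5.022 × 10^-8 cm = 5.022 Å.
Atoms touch along the body diagonal, so √3·a = 4r, so r = 0.4330 × a = 2.17 Å.

2.17 Å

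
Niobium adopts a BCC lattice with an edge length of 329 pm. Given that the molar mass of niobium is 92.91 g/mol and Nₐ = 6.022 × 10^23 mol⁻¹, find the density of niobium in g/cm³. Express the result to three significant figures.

8.66 g/cm³

A BCC unit cell contains Z = 2 atoms.
Cell volume: a³ = (329 pm)³ = (3.290 × 10^-8 cm)³ = 3.561 × 10^-23 cm³.
ρ = Z·M/(N_A·a³) = 2 × 92.91 / (6.022 × 10²³ × 3.561 × 10^-23) = 8.665 g/cm³.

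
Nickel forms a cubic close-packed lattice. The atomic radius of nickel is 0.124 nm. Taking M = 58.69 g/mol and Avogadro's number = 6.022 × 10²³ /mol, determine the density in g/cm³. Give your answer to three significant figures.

In an FCC lattice, atoms touch along the face diagonal, so √2·a = 4r, giving a = 0.3507 nm = 3.507 × 10^-8 cm.
With Z = 4, ρ = Z·M/(N_A·a³) = 4 × 58.69 / (6.022 × 10²³ × 4.314 × 10^-23) = 9.036 g/cm³.

9.04 g/cm³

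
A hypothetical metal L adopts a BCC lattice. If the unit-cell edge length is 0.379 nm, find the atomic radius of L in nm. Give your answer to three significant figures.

0.164 nm

In a BCC lattice, atoms touch along the body diagonal, so √3·a = 4r.
r = √3·a/4 = 1.7321 × 0.379 / 4 = 0.164 nm.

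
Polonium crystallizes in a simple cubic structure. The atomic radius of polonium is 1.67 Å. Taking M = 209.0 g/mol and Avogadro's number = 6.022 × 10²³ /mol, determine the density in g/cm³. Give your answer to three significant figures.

In a simple cubic lattice, atoms touch along the cell edge, so a = 2r, giving a = 3.340 Å = 3.340 × 10^-8 cm.
With Z = 1, ρ = Z·M/(N_A·a³) = 1 × 209.0 / (6.022 × 10²³ × 3.726 × 10^-23) = 9.315 g/cm³.

9.31 g/cm³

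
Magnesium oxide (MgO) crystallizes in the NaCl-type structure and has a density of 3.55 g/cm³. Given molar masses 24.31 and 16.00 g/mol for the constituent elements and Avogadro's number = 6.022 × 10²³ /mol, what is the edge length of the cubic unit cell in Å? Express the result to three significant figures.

M(MgO) = 40.31 g/mol; Z = 4 formula units per cell.
a³ = Z·M/(N_A·ρ) = 4 × 40.31 / (6.022 × 10²³ × 3.55) = 7.542 × 10^-23 cm³, so a = 4.225 × 10^-8 cm = 4.23 Å.

4.23 Å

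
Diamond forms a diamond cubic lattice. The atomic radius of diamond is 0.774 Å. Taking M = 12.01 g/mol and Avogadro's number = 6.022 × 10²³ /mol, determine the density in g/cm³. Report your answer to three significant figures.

In a diamond cubic lattice, nearest neighbors lie along the body diagonal with √3·a = 8r, giving a = 3.575 Å = 3.575 × 10^-8 cm.
With Z = 8, ρ = Z·M/(N_A·a³) = 8 × 12.01 / (6.022 × 10²³ × 4.569 × 10^-23) = 3.492 g/cm³.

3.49 g/cm³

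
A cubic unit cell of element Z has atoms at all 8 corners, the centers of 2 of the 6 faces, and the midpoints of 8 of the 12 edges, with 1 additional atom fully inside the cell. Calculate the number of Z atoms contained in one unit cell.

Corner atoms are shared by 8 cells (1/8 each), face atoms by 2 (1/2 each), edge atoms by 4 (1/4 each), interior atoms are unshared.
Net atoms = 8 × 1/8 + 2 × 1/2 + 8 × 1/4 + 1 = 1 + 1 + 2 + 1 = 5.

5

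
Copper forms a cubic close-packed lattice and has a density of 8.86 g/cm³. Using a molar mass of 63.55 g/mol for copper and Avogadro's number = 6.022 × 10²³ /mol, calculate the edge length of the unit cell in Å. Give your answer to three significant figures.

3.63 Å

With Z = 4 atoms per FCC cell, a³ = Z·M/(N_A·ρ) = 4 × 63.55 / (6.022 × 10²³ × 8.860 g/cm³) = 4.764 × 10^-23 cm³.
a = (4.764 × 10^-23)^(1/3) = 3.625 × 10^-8 cm = 3.63 Å.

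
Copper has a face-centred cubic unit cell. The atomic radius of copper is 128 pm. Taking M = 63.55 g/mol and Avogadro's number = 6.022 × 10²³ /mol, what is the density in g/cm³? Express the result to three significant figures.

In an FCC lattice, atoms touch along the face diagonal, so √2·a = 4r, giving a = 362.0 pm = 3.620 × 10^-8 cm.
With Z = 4, ρ = Z·M/(N_A·a³) = 4 × 63.55 / (6.022 × 10²³ × 4.745 × 10^-23) = 8.895 g/cm³.

8.90 g/cm³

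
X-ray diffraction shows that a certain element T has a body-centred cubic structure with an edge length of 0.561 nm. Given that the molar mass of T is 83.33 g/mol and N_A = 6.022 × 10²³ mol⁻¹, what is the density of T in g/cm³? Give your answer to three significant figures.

1.57 g/cm³

A BCC unit cell contains Z = 2 atoms.
Cell volume: a³ = (0.561 nm)³ = (5.610 × 10^-8 cm)³ = 1.766 × 10^-22 cm³.
ρ = Z·M/(N_A·a³) = 2 × 83.33 / (6.022 × 10²³ × 1.766 × 10^-22) = 1.567 g/cm³.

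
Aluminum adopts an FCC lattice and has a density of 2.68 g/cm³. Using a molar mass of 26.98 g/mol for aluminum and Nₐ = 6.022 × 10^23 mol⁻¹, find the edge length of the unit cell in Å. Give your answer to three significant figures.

4.06 Å

With Z = 4 atoms per FCC cell, a³ = Z·M/(N_A·ρ) = 4 × 26.98 / (6.022 × 10²³ × 2.680 g/cm³) = 6.687 × 10^-23 cm³.
a = (6.687 × 10^-23)^(1/3) = 4.059 × 10^-8 cm = 4.06 Å.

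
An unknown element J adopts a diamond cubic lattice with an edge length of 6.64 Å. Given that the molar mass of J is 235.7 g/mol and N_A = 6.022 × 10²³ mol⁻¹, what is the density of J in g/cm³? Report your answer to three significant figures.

A diamond cubic unit cell contains Z = 8 atoms.
Cell volume: a³ = (6.64 Å)³ = (6.640 × 10^-8 cm)³ = 2.928 × 10^-22 cm³.
ρ = Z·M/(N_A·a³) = 8 × 235.7 / (6.022 × 10²³ × 2.928 × 10^-22) = 10.70 g/cm³.

10.7 g/cm³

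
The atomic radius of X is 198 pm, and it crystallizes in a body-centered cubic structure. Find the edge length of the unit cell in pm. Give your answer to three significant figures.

457 pm

In a BCC lattice, atoms touch along the body diagonal, so √3·a = 4r.
a = 4r/√3 = 4 × 198 / 1.7321 = 457 pm.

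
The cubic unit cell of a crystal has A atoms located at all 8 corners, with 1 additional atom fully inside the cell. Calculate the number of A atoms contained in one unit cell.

Corner atoms are shared by 8 cells (1/8 each), interior atoms are unshared.
Net atoms = 8 × 1/8 + 1 = 1 + 1 = 2.

2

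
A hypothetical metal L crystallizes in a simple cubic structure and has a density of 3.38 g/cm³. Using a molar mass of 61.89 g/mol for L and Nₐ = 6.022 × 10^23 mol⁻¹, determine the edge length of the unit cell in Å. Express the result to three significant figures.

3.12 Å

With Z = 1 atom per simple cubic cell, a³ = Z·M/(N_A·ρ) = 1 × 61.89 / (6.022 × 10²³ × 3.380 g/cm³) = 3.041 × 10^-23 cm³.
a = (3.041 × 10^-23)^(1/3) = 3.121 × 10^-8 cm = 3.12 Å.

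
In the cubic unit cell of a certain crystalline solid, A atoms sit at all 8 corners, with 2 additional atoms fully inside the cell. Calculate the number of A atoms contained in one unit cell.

Corner atoms are shared by 8 cells (1/8 each), interior atoms are unshared.
Net atoms = 8 × 1/8 + 2 = 1 + 2 = 3.

3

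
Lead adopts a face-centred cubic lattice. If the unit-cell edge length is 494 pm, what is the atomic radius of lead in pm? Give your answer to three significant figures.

175 pm

In an FCC lattice, atoms touch along the face diagonal, so √2·a = 4r.
r = √2·a/4 = 1.4142 × 494 / 4 = 175 pm.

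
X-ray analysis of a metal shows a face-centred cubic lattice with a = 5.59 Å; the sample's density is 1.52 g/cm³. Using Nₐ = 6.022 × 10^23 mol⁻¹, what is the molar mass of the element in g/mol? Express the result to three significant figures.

An FCC cell has Z = 4 atoms; a = 5.590 × 10^-8 cm.
M = ρ·N_A·a³/Z = 1.52 × 6.022 × 10²³ × 1.747 × 10^-22 / 4 = 40.0 g/mol.

40.0 g/mol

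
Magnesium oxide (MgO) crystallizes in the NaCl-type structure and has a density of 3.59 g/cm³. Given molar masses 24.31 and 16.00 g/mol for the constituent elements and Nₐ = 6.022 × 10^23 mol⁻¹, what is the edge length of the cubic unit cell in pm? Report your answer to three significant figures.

M(MgO) = 40.31 g/mol; Z = 4 formula units per cell.
a³ = Z·M/(N_A·ρ) = 4 × 40.31 / (6.022 × 10²³ × 3.59) = 7.458 × 10^-23 cm³, so a = 4.209 × 10^-8 cm = 421 pm.

421 pm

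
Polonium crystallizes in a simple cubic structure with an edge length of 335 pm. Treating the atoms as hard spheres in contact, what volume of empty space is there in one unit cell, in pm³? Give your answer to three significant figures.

1.79 × 10^7 pm³

In a simple cubic lattice atoms touch along the cell edge, so a = 2r, so r = 0.5000a = 167.5 pm.
V_cell = a³ = 3.760 × 10^7 pm³; V_atoms = 1 × (4/3)πr³ = 1.968 × 10^7 pm³.
Empty space = 3.760 × 10^7 − 1.968 × 10^7 = 1.79 × 10^7 pm³.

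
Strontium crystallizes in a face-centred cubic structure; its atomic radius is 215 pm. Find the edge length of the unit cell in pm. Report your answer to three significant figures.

In an FCC lattice, atoms touch along the face diagonal, so √2·a = 4r.
a = 4r/√2 = 4 × 215 / 1.4142 = 608 pm.

608 pm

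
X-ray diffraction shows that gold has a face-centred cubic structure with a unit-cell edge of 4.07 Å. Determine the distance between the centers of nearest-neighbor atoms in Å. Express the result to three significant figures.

In an FCC structure, atoms touch along the face diagonal, so √2·a = 4r; the nearest-neighbor distance equals 2r = 0.7071·a.
d = 0.7071 × 4.07 = 2.88 Å.

2.88 Å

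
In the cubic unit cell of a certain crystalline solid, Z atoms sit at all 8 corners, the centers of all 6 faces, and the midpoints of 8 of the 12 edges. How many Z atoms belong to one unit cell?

Corner atoms are shared by 8 cells (1/8 each), face atoms by 2 (1/2 each), edge atoms by 4 (1/4 each).
Net atoms = 8 × 1/8 + 6 × 1/2 + 8 × 1/4 = 1 + 3 + 2 = 6.

6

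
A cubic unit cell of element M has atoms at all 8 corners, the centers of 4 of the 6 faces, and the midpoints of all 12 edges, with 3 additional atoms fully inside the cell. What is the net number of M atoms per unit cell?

Corner atoms are shared by 8 cells (1/8 each), face atoms by 2 (1/2 each), edge atoms by 4 (1/4 each), interior atoms are unshared.
Net atoms = 8 × 1/8 + 4 × 1/2 + 12 × 1/4 + 3 = 1 + 2 + 3 + 3 = 9.

9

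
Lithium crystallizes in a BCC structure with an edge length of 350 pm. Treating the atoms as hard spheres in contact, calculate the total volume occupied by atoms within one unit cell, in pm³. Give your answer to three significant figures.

In a BCC lattice atoms touch along the body diagonal, so √3·a = 4r, so r = 0.4330a = 151.6 pm.
V_atoms = Z × (4/3)πr³ = 2 × (4/3)π × (151.6)³ = 2.92 × 10^7 pm³.

2.92 × 10^7 pm³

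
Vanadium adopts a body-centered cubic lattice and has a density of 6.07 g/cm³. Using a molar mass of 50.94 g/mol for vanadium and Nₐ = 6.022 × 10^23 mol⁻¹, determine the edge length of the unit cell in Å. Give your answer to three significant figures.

3.03 Å

With Z = 2 atoms per BCC cell, a³ = Z·M/(N_A·ρ) = 2 × 50.94 / (6.022 × 10²³ × 6.070 g/cm³) = 2.787 × 10^-23 cm³.
a = (2.787 × 10^-23)^(1/3) = 3.032 × 10^-8 cm = 3.03 Å.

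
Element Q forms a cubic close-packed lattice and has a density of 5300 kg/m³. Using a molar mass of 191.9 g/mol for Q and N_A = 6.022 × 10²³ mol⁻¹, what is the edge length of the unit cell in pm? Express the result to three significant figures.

With Z = 4 atoms per FCC cell, a³ = Z·M/(N_A·ρ) = 4 × 191.9 / (6.022 × 10²³ × 5.300 g/cm³) = 2.405 × 10^-22 cm³.
a = (2.405 × 10^-22)^(1/3) = 6.219 × 10^-8 cm = 622 pm.

622 pm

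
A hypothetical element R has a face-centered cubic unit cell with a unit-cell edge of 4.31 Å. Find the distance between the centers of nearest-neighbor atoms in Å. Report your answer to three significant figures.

3.05 Å

In an FCC structure, atoms touch along the face diagonal, so √2·a = 4r; the nearest-neighbor distance equals 2r = 0.7071·a.
d = 0.7071 × 4.31 = 3.05 Å.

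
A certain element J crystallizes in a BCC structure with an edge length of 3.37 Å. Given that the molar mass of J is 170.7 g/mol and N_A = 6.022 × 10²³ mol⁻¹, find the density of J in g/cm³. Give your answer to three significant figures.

A BCC unit cell contains Z = 2 atoms.
Cell volume: a³ = (3.37 Å)³ = (3.370 × 10^-8 cm)³ = 3.827 × 10^-23 cm³.
ρ = Z·M/(N_A·a³) = 2 × 170.7 / (6.022 × 10²³ × 3.827 × 10^-23) = 14.81 g/cm³.

14.8 g/cm³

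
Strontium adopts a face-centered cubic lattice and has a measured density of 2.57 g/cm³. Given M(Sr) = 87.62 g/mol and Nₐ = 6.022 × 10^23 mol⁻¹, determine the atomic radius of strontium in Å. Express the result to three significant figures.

For an FCC cell (Z = 4), a³ = Z·M/(N_A·ρ) = 4 × 87.62 / (6.022 × 10²³ × 2.570) = 2.265 × 10^-22 cm³, so a = 6.095 × 10^-8 cm = 6.095 Å.
Atoms touch along the face diagonal, so √2·a = 4r, so r = 0.3536 × a = 2.16 Å.

2.16 Å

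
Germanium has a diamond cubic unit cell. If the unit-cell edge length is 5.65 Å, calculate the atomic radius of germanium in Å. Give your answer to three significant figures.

In a diamond cubic lattice, nearest neighbors lie along the body diagonal with √3·a = 8r.
r = √3·a/8 = 1.7321 × 5.65 / 8 = 1.22 Å.

1.22 Å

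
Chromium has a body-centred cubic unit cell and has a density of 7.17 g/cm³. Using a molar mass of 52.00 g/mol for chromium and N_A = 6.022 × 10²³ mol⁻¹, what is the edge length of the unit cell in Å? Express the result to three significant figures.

2.89 Å

With Z = 2 atoms per BCC cell, a³ = Z·M/(N_A·ρ) = 2 × 52.00 / (6.022 × 10²³ × 7.170 g/cm³) = 2.409 × 10^-23 cm³.
a = (2.409 × 10^-23)^(1/3) = 2.888 × 10^-8 cm = 2.89 Å.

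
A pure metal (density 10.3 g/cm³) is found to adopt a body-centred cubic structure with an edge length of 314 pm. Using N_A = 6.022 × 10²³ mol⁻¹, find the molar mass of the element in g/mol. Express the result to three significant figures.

96.0 g/mol

A BCC cell has Z = 2 atoms; a = 3.140 × 10^-8 cm.
M = ρ·N_A·a³/Z = 10.3 × 6.022 × 10²³ × 3.096 × 10^-23 / 2 = 96.0 g/mol.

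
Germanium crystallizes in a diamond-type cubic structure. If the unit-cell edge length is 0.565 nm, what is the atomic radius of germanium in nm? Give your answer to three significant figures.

In a diamond cubic lattice, nearest neighbors lie along the body diagonal with √3·a = 8r.
r = √3·a/8 = 1.7321 × 0.565 / 8 = 0.122 nm.

0.122 nm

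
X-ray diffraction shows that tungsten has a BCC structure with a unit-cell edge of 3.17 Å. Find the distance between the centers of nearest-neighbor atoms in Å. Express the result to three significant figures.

In a BCC structure, atoms touch along the body diagonal, so √3·a = 4r; the nearest-neighbor distance equals 2r = 0.8660·a.
d = 0.8660 × 3.17 = 2.75 Å.

2.75 Å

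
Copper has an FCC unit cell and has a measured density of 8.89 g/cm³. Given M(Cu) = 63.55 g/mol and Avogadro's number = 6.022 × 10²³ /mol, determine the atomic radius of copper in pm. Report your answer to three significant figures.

For an FCC cell (Z = 4), a³ = Z·M/(N_A·ρ) = 4 × 63.55 / (6.022 × 10²³ × 8.890) = 4.748 × 10^-23 cm³, so a = 3.621 × 10^-8 cm = 362.1 pm.
Atoms touch along the face diagonal, so √2·a = 4r, so r = 0.3536 × a = 128 pm.

128 pm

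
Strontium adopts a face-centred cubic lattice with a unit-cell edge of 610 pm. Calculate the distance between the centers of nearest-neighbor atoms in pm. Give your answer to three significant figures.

In an FCC structure, atoms touch along the face diagonal, so √2·a = 4r; the nearest-neighbor distance equals 2r = 0.7071·a.
d = 0.7071 × 610 = 431 pm.

431 pm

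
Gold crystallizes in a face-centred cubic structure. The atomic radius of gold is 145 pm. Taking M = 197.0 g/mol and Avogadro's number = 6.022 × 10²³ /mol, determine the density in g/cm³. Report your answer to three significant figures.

In an FCC lattice, atoms touch along the face diagonal, so √2·a = 4r, giving a = 410.1 pm = 4.101 × 10^-8 cm.
With Z = 4, ρ = Z·M/(N_A·a³) = 4 × 197.0 / (6.022 × 10²³ × 6.898 × 10^-23) = 18.97 g/cm³.

19.0 g/cm³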